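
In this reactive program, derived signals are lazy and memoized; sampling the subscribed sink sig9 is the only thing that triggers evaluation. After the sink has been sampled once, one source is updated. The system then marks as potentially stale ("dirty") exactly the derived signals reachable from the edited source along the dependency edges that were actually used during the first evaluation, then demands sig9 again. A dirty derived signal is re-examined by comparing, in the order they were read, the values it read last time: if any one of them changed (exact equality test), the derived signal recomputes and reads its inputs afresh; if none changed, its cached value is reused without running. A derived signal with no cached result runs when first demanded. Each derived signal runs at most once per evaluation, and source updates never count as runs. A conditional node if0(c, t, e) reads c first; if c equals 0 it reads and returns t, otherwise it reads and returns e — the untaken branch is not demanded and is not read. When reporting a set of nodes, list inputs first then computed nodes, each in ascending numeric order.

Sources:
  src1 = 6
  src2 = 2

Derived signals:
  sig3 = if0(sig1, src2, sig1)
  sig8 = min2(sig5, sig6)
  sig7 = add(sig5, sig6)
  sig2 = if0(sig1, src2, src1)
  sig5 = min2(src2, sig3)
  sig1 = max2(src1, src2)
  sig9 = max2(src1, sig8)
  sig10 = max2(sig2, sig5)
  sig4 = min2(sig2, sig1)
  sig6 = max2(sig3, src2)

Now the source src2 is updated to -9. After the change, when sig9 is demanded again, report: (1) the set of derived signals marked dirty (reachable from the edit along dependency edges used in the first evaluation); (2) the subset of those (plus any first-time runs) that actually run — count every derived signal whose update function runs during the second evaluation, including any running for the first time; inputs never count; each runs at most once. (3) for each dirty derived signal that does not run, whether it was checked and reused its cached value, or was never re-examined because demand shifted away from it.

The edit dirties: sig1, sig3, sig5, sig6, sig8, sig9.
5 derived signals run: sig1, sig5, sig6, sig8, sig9.
Cache hits after checking: sig3.
Note where the cutoff bites: sig3 is checked, finds nothing changed, and keeps its cache.

First demand of the output computes:
  sig1 = max2(6, 2) = 6
  sig3 = if0(sig1=6 -> else branch sig1) = 6
  sig5 = min2(2, 6) = 2
  sig6 = max2(6, 2) = 6
  sig8 = min2(2, 6) = 2
  sig9 = max2(6, 2) = 6

After the edit, cleaning proceeds:
  sig1: a read changed (src2 2->-9) — executes, giving 6 — identical to its old value.
  sig3: dirty, but its reads are unchanged (sig1 unchanged, sig1 unchanged); cached 6 stands.
  sig5: a read changed (src2 2->-9) — executes, giving -9.
  sig6: a read changed (src2 2->-9) — executes, giving 6 — identical to its old value.
  sig8: a read changed (sig5 2->-9) — executes, giving -9.
  sig9: a read changed (sig8 2->-9) — executes, giving 6 — identical to its old value.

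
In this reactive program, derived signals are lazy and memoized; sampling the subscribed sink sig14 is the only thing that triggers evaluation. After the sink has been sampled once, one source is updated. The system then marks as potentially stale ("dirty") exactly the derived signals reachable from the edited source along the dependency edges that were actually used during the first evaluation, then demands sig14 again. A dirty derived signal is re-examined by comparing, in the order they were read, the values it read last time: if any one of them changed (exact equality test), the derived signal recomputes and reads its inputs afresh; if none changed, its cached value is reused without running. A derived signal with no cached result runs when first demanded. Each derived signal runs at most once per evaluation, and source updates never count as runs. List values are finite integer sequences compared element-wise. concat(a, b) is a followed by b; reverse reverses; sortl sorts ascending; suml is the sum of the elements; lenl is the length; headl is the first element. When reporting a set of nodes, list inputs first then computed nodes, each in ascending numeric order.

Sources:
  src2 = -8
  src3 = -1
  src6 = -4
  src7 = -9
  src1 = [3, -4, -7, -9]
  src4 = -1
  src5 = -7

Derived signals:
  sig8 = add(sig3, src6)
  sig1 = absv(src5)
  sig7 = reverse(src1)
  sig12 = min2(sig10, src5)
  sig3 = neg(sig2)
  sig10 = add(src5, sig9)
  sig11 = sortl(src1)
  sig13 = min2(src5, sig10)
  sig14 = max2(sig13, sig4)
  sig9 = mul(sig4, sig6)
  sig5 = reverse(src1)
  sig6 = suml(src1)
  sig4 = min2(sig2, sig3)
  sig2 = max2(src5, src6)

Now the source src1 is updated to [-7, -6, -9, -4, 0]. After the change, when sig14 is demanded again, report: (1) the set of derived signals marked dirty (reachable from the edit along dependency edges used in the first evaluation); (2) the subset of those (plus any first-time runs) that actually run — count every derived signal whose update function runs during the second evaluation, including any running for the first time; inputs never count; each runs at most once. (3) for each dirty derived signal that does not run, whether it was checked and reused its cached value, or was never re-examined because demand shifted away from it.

First demand of the output computes:
  sig2 = max2(-7, -4) = -4
  sig3 = neg(-4) = 4
  sig4 = min2(-4, 4) = -4
  sig6 = suml([3, -4, -7, -9]) = -17
  sig9 = mul(-4, -17) = 68
  sig10 = add(-7, 68) = 61
  sig13 = min2(-7, 61) = -7
  sig14 = max2(-7, -4) = -4

After the edit, cleaning proceeds:
  sig6: a read changed (src1 [3, -4, -7, -9]->[-7, -6, -9, -4, 0]) — executes, giving -26.
  sig9: a read changed (sig6 -17->-26) — executes, giving 104.
  sig10: a read changed (sig9 68->104) — executes, giving 97.
  sig13: a read changed (sig10 61->97) — executes, giving -7 — identical to its old value.
  sig14: dirty, but its reads are unchanged (sig13 unchanged, sig4 unchanged); cached -4 stands.

Note the absorption at sig13: it re-runs yet its value is the same, leaving the output's value untouched.

The edit dirties: sig6, sig9, sig10, sig13, sig14.
4 derived signals run: sig6, sig9, sig10, sig13.
Cache hits after checking: sig14.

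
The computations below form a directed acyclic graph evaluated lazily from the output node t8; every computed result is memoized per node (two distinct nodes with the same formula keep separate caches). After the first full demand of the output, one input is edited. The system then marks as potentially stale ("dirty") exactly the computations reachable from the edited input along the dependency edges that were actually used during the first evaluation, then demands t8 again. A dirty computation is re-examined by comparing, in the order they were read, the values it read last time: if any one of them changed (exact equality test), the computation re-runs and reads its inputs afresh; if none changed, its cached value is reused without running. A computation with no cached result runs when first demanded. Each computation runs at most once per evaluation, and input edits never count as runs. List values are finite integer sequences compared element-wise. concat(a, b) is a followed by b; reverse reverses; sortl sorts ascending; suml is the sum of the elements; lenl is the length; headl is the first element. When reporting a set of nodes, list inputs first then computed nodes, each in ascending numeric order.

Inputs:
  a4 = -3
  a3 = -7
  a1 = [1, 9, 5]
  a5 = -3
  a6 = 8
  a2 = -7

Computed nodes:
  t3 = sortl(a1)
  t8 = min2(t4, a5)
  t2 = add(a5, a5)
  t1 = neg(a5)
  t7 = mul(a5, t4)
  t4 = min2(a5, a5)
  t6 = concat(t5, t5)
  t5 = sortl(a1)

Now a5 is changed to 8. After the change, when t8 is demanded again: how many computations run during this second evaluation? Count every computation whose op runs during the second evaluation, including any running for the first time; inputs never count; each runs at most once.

2 computations run: t4, t8.

First demand of the output computes:
  t4 = min2(-3, -3) = -3
  t8 = min2(-3, -3) = -3

After the edit, cleaning proceeds:
  t4: a read changed (a5 -3->8; a5 -3->8) — executes, giving 8.
  t8: a read changed (t4 -3->8; a5 -3->8) — executes, giving 8.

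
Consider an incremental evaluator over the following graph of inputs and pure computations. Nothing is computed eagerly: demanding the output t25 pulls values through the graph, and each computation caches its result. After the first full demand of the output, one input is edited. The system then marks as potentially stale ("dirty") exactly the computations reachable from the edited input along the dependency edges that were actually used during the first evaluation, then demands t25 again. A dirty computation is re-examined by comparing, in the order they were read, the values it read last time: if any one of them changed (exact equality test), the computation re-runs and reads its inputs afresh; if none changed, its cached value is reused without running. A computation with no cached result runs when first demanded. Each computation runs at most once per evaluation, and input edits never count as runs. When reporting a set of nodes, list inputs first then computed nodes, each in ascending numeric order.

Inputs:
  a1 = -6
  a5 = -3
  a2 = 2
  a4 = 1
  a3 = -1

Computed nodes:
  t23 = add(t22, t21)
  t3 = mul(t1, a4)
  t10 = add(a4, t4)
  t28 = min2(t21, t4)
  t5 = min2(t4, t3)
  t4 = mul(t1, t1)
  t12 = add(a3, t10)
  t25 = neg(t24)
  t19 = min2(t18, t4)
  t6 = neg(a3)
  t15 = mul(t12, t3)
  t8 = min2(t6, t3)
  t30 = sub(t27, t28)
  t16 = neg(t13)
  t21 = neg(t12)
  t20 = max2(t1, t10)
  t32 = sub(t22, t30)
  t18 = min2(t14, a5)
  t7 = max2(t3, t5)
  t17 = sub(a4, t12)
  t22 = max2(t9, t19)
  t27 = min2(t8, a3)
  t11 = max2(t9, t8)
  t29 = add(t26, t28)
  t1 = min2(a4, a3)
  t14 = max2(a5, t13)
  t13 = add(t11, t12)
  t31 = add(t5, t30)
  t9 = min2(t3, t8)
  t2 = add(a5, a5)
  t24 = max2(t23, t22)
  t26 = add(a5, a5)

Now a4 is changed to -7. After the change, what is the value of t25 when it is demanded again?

t25 now evaluates to -1.

Initial pass — values computed on the first demand:
  t1 = min2(1, -1) = -1
  t3 = mul(-1, 1) = -1
  t4 = mul(-1, -1) = 1
  t6 = neg(-1) = 1
  t8 = min2(1, -1) = -1
  t9 = min2(-1, -1) = -1
  t10 = add(1, 1) = 2
  t11 = max2(-1, -1) = -1
  t12 = add(-1, 2) = 1
  t13 = add(-1, 1) = 0
  t14 = max2(-3, 0) = 0
  t18 = min2(0, -3) = -3
  t19 = min2(-3, 1) = -3
  t21 = neg(1) = -1
  t22 = max2(-1, -3) = -1
  t23 = add(-1, -1) = -2
  t24 = max2(-2, -1) = -1
  t25 = neg(-1) = 1

Second demand — change propagation:
  t1: re-runs because a4 1->-7; new result -7.
  t3: re-runs because t1 -1->-7; a4 1->-7; new result 49.
  t4: re-runs because t1 -1->-7; t1 -1->-7; new result 49.
  t8: re-runs because t3 -1->49; new result 1.
  t9: re-runs because t3 -1->49; t8 -1->1; new result 1.
  t10: re-runs because a4 1->-7; t4 1->49; new result 42.
  t11: re-runs because t9 -1->1; t8 -1->1; new result 1.
  t12: re-runs because t10 2->42; new result 41.
  t13: re-runs because t11 -1->1; t12 1->41; new result 42.
  t14: re-runs because t13 0->42; new result 42.
  t18: re-runs because t14 0->42; new result -3 (unchanged).
  t19: re-runs because t4 1->49; new result -3 (unchanged).
  t21: re-runs because t12 1->41; new result -41.
  t22: re-runs because t9 -1->1; new result 1.
  t23: re-runs because t22 -1->1; t21 -1->-41; new result -40.
  t24: re-runs because t23 -2->-40; t22 -1->1; new result 1.
  t25: re-runs because t24 -1->1; new result -1.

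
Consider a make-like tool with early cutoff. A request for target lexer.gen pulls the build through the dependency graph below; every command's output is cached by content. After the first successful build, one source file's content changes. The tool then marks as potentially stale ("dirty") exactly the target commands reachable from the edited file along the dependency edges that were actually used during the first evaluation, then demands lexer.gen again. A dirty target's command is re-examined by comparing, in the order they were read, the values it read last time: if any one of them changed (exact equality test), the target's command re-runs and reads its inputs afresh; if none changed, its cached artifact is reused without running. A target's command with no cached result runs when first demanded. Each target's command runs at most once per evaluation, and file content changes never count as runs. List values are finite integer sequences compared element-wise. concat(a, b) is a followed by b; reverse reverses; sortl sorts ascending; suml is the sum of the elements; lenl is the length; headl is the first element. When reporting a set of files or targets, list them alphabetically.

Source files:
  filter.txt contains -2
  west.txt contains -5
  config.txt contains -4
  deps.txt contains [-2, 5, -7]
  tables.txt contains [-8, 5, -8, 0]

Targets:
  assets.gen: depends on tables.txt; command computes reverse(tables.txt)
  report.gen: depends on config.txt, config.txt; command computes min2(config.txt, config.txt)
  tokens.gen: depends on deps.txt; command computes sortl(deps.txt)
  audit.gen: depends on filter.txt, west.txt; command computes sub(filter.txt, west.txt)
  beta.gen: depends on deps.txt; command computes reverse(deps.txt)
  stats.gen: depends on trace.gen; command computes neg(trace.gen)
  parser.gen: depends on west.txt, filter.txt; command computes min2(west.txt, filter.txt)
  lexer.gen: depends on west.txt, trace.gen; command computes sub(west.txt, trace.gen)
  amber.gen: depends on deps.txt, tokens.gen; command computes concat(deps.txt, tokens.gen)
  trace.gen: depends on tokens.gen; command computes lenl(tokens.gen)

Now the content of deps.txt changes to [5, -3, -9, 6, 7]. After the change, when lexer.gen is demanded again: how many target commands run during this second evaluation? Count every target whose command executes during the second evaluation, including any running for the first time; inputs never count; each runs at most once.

3 target commands run: lexer.gen, tokens.gen, trace.gen.

First demand of the output computes:
  tokens.gen = sortl([-2, 5, -7]) = [-7, -2, 5]
  trace.gen = lenl([-7, -2, 5]) = 3
  lexer.gen = sub(-5, 3) = -8

After the edit, cleaning proceeds:
  tokens.gen: a read changed (deps.txt [-2, 5, -7]->[5, -3, -9, 6, 7]) — executes, giving [-9, -3, 5, 6, 7].
  trace.gen: a read changed (tokens.gen [-7, -2, 5]->[-9, -3, 5, 6, 7]) — executes, giving 5.
  lexer.gen: a read changed (trace.gen 3->5) — executes, giving -10.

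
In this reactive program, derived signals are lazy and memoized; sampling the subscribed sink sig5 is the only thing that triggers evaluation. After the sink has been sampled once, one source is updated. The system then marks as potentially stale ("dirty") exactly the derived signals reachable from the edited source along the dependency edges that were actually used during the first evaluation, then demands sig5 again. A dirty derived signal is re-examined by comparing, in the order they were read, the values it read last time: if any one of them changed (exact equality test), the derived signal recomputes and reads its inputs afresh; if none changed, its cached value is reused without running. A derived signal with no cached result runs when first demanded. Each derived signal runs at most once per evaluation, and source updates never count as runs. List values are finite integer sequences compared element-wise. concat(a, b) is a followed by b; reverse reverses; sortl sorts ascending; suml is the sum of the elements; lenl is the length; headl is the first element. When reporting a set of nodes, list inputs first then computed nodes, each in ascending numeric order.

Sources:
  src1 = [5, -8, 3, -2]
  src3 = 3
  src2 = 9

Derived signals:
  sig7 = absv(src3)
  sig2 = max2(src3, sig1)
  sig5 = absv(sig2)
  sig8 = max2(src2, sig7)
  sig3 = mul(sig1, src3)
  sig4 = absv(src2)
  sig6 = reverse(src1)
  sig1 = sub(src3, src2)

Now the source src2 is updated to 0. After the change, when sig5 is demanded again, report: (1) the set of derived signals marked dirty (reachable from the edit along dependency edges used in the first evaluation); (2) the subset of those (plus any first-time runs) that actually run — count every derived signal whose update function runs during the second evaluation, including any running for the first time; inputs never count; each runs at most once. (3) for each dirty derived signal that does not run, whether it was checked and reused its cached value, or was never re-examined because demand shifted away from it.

First demand of the output computes:
  sig1 = sub(3, 9) = -6
  sig2 = max2(3, -6) = 3
  sig5 = absv(3) = 3

After the edit, cleaning proceeds:
  sig1: a read changed (src2 9->0) — executes, giving 3.
  sig2: a read changed (sig1 -6->3) — executes, giving 3 — identical to its old value.
  sig5: dirty, but its reads are unchanged (sig2 unchanged); cached 3 stands.

Note the absorption at sig2: it re-runs yet its value is the same, leaving the output's value untouched.

The edit dirties: sig1, sig2, sig5.
2 derived signals run: sig1, sig2.
Cache hits after checking: sig5.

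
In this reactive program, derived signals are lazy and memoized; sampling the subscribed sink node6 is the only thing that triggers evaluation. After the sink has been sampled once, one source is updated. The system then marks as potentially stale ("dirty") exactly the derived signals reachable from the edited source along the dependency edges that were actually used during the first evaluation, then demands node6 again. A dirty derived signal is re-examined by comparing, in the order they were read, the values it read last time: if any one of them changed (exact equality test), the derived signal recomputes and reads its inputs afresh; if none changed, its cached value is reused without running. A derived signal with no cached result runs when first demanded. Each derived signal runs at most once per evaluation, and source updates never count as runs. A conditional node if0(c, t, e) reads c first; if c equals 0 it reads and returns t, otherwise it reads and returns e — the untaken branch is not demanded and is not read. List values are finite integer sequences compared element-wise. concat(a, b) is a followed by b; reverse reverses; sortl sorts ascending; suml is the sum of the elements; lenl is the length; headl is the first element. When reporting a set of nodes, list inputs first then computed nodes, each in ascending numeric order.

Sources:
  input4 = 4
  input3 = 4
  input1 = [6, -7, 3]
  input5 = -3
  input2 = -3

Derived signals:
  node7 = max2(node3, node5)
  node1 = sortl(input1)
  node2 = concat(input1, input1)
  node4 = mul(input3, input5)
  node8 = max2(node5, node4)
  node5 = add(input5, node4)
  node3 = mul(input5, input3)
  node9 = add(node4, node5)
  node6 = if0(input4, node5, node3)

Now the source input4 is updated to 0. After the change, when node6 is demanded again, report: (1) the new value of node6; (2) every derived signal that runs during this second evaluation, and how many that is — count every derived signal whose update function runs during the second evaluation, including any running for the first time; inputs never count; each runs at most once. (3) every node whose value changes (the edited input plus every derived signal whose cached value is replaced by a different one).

First demand of the output computes:
  node3 = mul(-3, 4) = -12
  node6 = if0(input4=4 -> else branch node3) = -12

After the edit, cleaning proceeds:
  node4: had never run; runs now, result -12.
  node5: had never run; runs now, result -15.
  node6: a read changed (input4 4->0) — executes, giving -15.

Note the branch switch — node4, node5 had no cache and run now for the first time.

Demanding node6 again yields -15.
3 derived signals run: node4, node5, node6.
The nodes whose values change: input4, node6.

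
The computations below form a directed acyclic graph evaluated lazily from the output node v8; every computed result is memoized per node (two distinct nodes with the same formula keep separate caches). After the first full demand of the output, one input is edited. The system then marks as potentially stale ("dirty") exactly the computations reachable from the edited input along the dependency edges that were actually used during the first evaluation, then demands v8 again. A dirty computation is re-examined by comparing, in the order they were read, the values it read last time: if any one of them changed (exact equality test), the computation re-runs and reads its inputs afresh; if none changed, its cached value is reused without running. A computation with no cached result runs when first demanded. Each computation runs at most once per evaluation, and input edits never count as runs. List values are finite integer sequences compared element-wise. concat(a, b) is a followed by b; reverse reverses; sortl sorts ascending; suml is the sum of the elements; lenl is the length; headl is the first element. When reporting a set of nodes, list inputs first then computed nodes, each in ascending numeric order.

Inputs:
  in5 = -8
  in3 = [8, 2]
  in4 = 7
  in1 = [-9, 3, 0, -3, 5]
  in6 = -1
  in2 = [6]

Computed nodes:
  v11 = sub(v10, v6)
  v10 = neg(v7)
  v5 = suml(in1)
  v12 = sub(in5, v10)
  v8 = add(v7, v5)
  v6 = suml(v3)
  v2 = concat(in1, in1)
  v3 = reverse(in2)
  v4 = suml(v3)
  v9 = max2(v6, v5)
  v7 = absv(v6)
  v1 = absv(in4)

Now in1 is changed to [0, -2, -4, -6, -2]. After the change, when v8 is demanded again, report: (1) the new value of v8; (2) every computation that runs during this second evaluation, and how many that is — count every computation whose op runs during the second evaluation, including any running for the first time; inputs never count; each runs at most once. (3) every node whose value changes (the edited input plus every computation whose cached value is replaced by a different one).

First demand of the output computes:
  v3 = reverse([6]) = [6]
  v5 = suml([-9, 3, 0, -3, 5]) = -4
  v6 = suml([6]) = 6
  v7 = absv(6) = 6
  v8 = add(6, -4) = 2

After the edit, cleaning proceeds:
  v5: a read changed (in1 [-9, 3, 0, -3, 5]->[0, -2, -4, -6, -2]) — executes, giving -14.
  v8: a read changed (v5 -4->-14) — executes, giving -8.

Demanding v8 again yields -8.
2 computations run: v5, v8.
The nodes whose values change: in1, v5, v8.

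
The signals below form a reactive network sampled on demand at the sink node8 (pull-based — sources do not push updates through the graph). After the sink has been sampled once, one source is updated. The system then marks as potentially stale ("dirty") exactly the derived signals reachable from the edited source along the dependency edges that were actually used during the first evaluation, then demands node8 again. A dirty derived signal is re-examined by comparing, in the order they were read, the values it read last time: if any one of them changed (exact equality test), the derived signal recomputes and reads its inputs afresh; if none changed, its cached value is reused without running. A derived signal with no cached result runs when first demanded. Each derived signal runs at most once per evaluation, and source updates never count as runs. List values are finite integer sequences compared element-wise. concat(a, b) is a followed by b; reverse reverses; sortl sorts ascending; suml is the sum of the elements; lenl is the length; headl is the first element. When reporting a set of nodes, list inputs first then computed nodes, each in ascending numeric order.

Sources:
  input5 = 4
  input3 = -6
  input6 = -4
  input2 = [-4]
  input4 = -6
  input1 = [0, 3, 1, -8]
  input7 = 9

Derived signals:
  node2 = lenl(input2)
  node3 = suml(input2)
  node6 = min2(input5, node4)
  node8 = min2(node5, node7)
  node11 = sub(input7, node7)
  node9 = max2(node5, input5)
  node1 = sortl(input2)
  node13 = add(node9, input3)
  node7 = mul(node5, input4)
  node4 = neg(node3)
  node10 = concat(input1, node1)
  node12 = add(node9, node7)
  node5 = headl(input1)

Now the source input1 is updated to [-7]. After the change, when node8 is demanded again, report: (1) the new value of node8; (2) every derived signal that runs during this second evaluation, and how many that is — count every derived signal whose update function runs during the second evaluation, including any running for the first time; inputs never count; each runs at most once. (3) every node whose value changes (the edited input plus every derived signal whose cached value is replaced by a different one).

Initial pass — values computed on the first demand:
  node5 = headl([0, 3, 1, -8]) = 0
  node7 = mul(0, -6) = 0
  node8 = min2(0, 0) = 0

Second demand — change propagation:
  node5: re-runs because input1 [0, 3, 1, -8]->[-7]; new result -7.
  node7: re-runs because node5 0->-7; new result 42.
  node8: re-runs because node5 0->-7; node7 0->42; new result -7.

node8 now evaluates to -7.
Run set: node5, node7, node8 (3 run).
Changed values: input1, node5, node7, node8.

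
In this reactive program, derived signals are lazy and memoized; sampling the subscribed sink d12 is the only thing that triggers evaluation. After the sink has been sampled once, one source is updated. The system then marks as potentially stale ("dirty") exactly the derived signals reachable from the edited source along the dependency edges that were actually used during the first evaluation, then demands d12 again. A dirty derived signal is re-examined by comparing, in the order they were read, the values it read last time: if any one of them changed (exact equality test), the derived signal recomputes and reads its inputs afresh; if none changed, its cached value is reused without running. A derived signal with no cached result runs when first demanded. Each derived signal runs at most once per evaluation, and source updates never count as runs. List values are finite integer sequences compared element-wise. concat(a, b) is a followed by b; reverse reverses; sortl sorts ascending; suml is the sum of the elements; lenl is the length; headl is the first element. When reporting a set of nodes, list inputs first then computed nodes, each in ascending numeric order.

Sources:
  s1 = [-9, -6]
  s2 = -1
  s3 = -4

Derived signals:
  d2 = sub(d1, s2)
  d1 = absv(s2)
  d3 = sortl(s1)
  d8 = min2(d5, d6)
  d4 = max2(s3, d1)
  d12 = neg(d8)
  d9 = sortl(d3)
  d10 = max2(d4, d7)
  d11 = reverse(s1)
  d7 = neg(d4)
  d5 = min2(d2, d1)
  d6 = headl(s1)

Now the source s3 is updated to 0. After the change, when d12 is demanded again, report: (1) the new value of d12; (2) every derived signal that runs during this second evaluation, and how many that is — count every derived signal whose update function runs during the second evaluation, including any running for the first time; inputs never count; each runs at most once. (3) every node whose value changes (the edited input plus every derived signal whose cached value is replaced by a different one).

Demanding d12 again yields 9.
0 derived signals run: none.
The nodes whose values change: s3.
Note the shortcut — s3 feeds only undemanded nodes, so no recomputation happens.

First demand of the output computes:
  d1 = absv(-1) = 1
  d2 = sub(1, -1) = 2
  d5 = min2(2, 1) = 1
  d6 = headl([-9, -6]) = -9
  d8 = min2(1, -9) = -9
  d12 = neg(-9) = 9

After the edit, cleaning proceeds:
  s3 only reaches undemanded nodes; the second demand re-runs nothing.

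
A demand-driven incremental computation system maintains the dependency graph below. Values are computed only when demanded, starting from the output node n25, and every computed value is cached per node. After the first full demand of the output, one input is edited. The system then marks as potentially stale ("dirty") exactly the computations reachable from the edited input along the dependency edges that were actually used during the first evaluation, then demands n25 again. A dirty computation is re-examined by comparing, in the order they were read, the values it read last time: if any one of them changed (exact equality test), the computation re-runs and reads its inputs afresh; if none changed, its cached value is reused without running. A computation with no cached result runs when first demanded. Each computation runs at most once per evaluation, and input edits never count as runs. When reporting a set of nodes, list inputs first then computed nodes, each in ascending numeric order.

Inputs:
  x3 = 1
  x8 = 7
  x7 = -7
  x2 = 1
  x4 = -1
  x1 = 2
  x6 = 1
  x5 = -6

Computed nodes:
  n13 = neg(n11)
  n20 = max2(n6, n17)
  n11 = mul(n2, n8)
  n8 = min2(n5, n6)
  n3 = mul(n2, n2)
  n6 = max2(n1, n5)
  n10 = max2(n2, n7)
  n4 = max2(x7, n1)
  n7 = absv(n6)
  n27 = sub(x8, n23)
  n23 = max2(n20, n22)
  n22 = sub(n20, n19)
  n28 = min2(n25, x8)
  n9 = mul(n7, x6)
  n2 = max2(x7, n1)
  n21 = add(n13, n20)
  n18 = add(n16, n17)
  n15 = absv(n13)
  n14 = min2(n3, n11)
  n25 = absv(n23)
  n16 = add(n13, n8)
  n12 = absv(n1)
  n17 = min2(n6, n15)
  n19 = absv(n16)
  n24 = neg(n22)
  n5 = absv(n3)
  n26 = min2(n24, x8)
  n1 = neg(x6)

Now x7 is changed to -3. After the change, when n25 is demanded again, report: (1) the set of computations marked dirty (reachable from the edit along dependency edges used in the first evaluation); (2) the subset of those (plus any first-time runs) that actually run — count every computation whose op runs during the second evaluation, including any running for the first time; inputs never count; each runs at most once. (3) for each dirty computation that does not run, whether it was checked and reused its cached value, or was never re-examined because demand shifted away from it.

Marked dirty: n2, n3, n5, n6, n8, n11, n13, n15, n16, n17, n19, n20, n22, n23, n25.
Computations that run: n2 — 1 in total.
Checked but reused from cache: n3, n5, n6, n8, n11, n13, n15, n16, n17, n19, n20, n22, n23, n25.
Key observation: the change is absorbed at n2 — it re-runs but produces the same value, and the output's value is unchanged.

First evaluation (everything demanded from the output):
  n1 = neg(1) = -1
  n2 = max2(-7, -1) = -1
  n3 = mul(-1, -1) = 1
  n5 = absv(1) = 1
  n6 = max2(-1, 1) = 1
  n8 = min2(1, 1) = 1
  n11 = mul(-1, 1) = -1
  n13 = neg(-1) = 1
  n15 = absv(1) = 1
  n16 = add(1, 1) = 2
  n17 = min2(1, 1) = 1
  n19 = absv(2) = 2
  n20 = max2(1, 1) = 1
  n22 = sub(1, 2) = -1
  n23 = max2(1, -1) = 1
  n25 = absv(1) = 1

Propagation after the edit:
  n2: runs — x7 -7->-3; result -1 (same value as before).
  n3: checked — values it read are unchanged (n2 unchanged, n2 unchanged); reused cached 1 without running.
  n5: checked — values it read are unchanged (n3 unchanged); reused cached 1 without running.
  n6: checked — values it read are unchanged (n1 unchanged, n5 unchanged); reused cached 1 without running.
  n8: checked — values it read are unchanged (n5 unchanged, n6 unchanged); reused cached 1 without running.
  n11: checked — values it read are unchanged (n2 unchanged, n8 unchanged); reused cached -1 without running.
  n13: checked — values it read are unchanged (n11 unchanged); reused cached 1 without running.
  n15: checked — values it read are unchanged (n13 unchanged); reused cached 1 without running.
  n16: checked — values it read are unchanged (n13 unchanged, n8 unchanged); reused cached 2 without running.
  n17: checked — values it read are unchanged (n6 unchanged, n15 unchanged); reused cached 1 without running.
  n19: checked — values it read are unchanged (n16 unchanged); reused cached 2 without running.
  n20: checked — values it read are unchanged (n6 unchanged, n17 unchanged); reused cached 1 without running.
  n22: checked — values it read are unchanged (n20 unchanged, n19 unchanged); reused cached -1 without running.
  n23: checked — values it read are unchanged (n20 unchanged, n22 unchanged); reused cached 1 without running.
  n25: checked — values it read are unchanged (n23 unchanged); reused cached 1 without running.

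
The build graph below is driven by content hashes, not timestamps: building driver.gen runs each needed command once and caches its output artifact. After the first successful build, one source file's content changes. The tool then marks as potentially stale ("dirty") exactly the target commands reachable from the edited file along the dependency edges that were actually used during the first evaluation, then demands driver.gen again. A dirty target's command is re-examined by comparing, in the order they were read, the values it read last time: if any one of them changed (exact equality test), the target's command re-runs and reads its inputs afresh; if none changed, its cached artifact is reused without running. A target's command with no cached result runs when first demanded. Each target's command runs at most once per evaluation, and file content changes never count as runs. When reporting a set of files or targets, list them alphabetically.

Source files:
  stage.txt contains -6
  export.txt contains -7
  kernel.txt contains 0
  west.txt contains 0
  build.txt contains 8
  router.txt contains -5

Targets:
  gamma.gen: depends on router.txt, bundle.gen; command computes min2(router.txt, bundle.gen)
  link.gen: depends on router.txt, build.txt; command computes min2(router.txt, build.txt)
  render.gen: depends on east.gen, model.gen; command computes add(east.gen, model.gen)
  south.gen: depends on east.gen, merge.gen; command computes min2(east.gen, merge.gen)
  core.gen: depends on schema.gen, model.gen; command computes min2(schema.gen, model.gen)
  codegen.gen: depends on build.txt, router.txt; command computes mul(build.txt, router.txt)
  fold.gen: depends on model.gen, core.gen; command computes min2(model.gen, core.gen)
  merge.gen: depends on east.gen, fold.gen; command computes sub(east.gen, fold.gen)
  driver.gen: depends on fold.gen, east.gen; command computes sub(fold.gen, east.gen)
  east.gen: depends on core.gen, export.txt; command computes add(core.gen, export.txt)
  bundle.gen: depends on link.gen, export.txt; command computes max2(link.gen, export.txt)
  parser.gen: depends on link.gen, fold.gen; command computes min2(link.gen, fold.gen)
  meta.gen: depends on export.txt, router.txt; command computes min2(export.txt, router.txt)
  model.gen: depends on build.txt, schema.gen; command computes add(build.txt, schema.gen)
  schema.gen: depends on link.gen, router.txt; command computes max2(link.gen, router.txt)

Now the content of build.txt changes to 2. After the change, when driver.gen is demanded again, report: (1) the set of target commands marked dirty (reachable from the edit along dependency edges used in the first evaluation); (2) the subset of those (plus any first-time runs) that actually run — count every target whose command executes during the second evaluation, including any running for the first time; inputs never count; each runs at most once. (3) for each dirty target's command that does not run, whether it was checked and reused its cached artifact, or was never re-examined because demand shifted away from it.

Dirty set: core.gen, driver.gen, east.gen, fold.gen, link.gen, model.gen, schema.gen.
Run set: core.gen, fold.gen, link.gen, model.gen (4 run).
Re-examined without running (cache reused): driver.gen, east.gen, schema.gen.
The important point: at schema.gen every value read last time is unchanged, so the dirty flag clears without a run.

Initial pass — values computed on the first demand:
  link.gen = min2(-5, 8) = -5
  schema.gen = max2(-5, -5) = -5
  model.gen = add(8, -5) = 3
  core.gen = min2(-5, 3) = -5
  east.gen = add(-5, -7) = -12
  fold.gen = min2(3, -5) = -5
  driver.gen = sub(-5, -12) = 7

Second demand — change propagation:
  link.gen: re-runs because build.txt 8->2; new result -5 (unchanged).
  schema.gen: re-examined; everything it read last time is the same (link.gen unchanged, router.txt unchanged) — cache -5 kept, no run.
  model.gen: re-runs because build.txt 8->2; new result -3.
  core.gen: re-runs because model.gen 3->-3; new result -5 (unchanged).
  east.gen: re-examined; everything it read last time is the same (core.gen unchanged, export.txt unchanged) — cache -12 kept, no run.
  fold.gen: re-runs because model.gen 3->-3; new result -5 (unchanged).
  driver.gen: re-examined; everything it read last time is the same (fold.gen unchanged, east.gen unchanged) — cache 7 kept, no run.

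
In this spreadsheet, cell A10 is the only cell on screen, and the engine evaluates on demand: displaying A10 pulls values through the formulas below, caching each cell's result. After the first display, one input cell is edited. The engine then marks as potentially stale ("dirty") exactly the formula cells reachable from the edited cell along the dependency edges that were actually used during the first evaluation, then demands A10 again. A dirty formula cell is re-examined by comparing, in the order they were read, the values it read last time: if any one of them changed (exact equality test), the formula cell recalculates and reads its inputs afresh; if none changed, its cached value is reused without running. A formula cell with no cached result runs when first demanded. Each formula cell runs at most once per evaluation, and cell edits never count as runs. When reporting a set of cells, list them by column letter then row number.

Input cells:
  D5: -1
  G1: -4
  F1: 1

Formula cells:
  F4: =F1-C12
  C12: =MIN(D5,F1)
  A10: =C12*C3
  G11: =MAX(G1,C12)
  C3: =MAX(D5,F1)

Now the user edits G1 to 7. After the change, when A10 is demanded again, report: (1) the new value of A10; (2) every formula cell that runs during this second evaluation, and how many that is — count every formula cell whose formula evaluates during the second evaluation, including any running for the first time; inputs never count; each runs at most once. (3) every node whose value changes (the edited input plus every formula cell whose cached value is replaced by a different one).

A10 now evaluates to -1.
Run set: none (0 run).
Changed values: G1.
The important point: nothing the output needs ever reads G1, so the edit is invisible to it.

Initial pass — values computed on the first demand:
  C3 = MAX(-1, 1) = 1
  C12 = MIN(-1, 1) = -1
  A10 = -1 * 1 = -1

Second demand — change propagation:
  no demanded computation ever read G1, so the edit dirties nothing and nothing runs.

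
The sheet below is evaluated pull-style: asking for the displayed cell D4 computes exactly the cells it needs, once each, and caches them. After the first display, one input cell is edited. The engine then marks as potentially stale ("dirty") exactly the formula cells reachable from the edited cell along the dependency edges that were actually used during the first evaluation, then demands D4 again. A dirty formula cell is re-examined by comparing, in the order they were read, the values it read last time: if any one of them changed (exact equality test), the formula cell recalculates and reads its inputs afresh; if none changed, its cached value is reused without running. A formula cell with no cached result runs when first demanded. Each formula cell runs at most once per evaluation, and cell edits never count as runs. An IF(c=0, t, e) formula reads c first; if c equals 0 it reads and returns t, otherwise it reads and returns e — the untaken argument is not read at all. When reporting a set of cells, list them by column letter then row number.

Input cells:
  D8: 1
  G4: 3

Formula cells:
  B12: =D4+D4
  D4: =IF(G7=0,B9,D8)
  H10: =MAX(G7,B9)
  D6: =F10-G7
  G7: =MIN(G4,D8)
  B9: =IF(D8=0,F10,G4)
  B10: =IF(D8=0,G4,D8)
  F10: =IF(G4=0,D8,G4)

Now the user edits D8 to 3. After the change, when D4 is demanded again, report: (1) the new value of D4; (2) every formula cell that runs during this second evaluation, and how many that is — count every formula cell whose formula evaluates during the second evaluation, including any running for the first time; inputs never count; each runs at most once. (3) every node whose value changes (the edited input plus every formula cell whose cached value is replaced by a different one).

Demanding D4 again yields 3.
2 formula cells run: D4, G7.
The nodes whose values change: D4, D8, G7.

First demand of the output computes:
  G7 = MIN(3, 1) = 1
  D4 = IF(G7=0: G7=1 -> else branch D8) = 1

After the edit, cleaning proceeds:
  G7: a read changed (D8 1->3) — executes, giving 3.
  D4: a read changed (G7 1->3; D8 1->3) — executes, giving 3.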